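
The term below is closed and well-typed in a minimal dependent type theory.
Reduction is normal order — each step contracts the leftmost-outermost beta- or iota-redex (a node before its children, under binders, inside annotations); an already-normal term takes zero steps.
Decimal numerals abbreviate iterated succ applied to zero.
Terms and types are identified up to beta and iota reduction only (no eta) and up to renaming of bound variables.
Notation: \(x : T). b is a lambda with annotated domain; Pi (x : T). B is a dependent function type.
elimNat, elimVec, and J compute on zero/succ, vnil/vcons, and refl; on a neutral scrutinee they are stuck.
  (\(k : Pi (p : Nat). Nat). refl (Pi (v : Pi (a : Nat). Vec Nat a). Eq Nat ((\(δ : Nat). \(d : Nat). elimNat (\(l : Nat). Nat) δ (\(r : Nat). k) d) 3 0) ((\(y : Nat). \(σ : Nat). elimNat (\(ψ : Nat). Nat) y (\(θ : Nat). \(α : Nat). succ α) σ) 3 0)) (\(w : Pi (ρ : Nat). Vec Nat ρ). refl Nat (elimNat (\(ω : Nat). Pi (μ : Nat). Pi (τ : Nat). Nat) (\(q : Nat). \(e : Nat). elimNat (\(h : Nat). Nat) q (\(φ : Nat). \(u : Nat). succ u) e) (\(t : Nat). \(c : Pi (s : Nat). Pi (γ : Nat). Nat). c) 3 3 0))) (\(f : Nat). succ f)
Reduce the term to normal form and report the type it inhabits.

reduced normal form:
  refl (Pi (k : Pi (p : Nat). Vec Nat p). Eq Nat 3 3) (\(v : Pi (a : Nat). Vec Nat a). refl Nat 3)
the term's type:
  Eq (Pi (k : Pi (p : Nat). Vec Nat p). Eq Nat 3 3) (\(v : Pi (a : Nat). Vec Nat a). refl Nat 3) (\(δ : Pi (d : Nat). Vec Nat d). refl Nat 3)
observation: the first redex contracted is a beta-redex; the normal form is reached in 20 normal-order steps.


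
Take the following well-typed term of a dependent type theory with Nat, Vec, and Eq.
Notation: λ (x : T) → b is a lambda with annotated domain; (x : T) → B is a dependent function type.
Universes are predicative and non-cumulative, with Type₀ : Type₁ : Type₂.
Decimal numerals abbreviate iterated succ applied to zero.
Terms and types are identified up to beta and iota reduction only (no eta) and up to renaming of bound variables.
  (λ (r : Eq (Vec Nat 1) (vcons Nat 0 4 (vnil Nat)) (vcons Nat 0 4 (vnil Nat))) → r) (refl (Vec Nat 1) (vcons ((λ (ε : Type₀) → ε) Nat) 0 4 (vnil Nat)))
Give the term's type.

the term's type:
  Eq (Vec Nat 1) (vcons Nat 0 4 (vnil Nat)) (vcons Nat 0 4 (vnil Nat))


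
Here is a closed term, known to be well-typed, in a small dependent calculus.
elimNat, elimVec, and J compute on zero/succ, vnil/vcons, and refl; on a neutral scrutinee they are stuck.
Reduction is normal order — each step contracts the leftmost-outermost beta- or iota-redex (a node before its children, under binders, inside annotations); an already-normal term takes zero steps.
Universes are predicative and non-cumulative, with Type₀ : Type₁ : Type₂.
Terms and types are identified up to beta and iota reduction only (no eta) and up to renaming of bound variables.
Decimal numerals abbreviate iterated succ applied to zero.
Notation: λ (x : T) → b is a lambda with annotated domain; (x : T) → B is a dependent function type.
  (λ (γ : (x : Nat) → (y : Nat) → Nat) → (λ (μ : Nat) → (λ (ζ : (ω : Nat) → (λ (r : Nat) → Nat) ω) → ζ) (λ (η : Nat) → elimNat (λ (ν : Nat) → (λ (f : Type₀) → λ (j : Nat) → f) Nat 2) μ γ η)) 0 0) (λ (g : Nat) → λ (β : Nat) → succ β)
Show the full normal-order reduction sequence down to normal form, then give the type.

normal-order reduction sequence:
  (λ (γ : (x : Nat) → (y : Nat) → Nat) → (λ (μ : Nat) → (λ (ζ : (ω : Nat) → (λ (r : Nat) → Nat) ω) → ζ) (λ (η : Nat) → elimNat (λ (ν : Nat) → (λ (f : Type₀) → λ (j : Nat) → f) Nat 2) μ γ η)) 0 0) (λ (g : Nat) → λ (β : Nat) → succ β)
  ~> (λ (γ : Nat) → (λ (x : (y : Nat) → (λ (μ : Nat) → Nat) y) → x) (λ (ζ : Nat) → elimNat (λ (ω : Nat) → (λ (r : Type₀) → λ (η : Nat) → r) Nat 2) γ (λ (ν : Nat) → λ (f : Nat) → succ f) ζ)) 0 0
  ~> (λ (γ : (x : Nat) → (λ (y : Nat) → Nat) x) → γ) (λ (μ : Nat) → elimNat (λ (ζ : Nat) → (λ (ω : Type₀) → λ (r : Nat) → ω) Nat 2) 0 (λ (η : Nat) → λ (ν : Nat) → succ ν) μ) 0
  ~> (λ (γ : Nat) → elimNat (λ (x : Nat) → (λ (y : Type₀) → λ (μ : Nat) → y) Nat 2) 0 (λ (ζ : Nat) → λ (ω : Nat) → succ ω) γ) 0
  ~> elimNat (λ (γ : Nat) → (λ (x : Type₀) → λ (y : Nat) → x) Nat 2) 0 (λ (μ : Nat) → λ (ζ : Nat) → succ ζ) 0
  ~> 0
type:
  Nat


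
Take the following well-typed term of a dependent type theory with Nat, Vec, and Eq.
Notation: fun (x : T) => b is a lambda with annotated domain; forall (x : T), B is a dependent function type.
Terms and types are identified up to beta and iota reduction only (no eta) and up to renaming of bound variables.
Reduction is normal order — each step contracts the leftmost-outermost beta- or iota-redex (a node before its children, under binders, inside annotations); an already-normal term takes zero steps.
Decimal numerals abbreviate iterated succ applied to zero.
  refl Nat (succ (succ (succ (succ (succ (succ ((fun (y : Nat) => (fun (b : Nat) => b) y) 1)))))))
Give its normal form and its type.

normal form:
  refl Nat 7
type:
  Eq Nat 7 7
observation: contracting a beta-redex first, the term normalizes in 2 steps.


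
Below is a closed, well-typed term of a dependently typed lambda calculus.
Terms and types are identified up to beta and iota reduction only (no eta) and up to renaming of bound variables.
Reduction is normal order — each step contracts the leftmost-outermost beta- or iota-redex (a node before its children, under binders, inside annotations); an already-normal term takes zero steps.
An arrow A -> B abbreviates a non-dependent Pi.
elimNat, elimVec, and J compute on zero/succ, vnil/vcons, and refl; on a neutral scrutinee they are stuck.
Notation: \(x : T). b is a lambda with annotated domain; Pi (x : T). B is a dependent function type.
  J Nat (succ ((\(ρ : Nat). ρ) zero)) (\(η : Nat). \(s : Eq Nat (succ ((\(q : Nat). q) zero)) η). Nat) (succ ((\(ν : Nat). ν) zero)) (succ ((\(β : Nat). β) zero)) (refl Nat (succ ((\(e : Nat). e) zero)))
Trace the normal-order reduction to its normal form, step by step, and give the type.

normal-order reduction:
  J Nat (succ ((\(ρ : Nat). ρ) zero)) (\(η : Nat). \(s : Eq Nat (succ ((\(q : Nat). q) zero)) η). Nat) (succ ((\(ν : Nat). ν) zero)) (succ ((\(β : Nat). β) zero)) (refl Nat (succ ((\(e : Nat). e) zero)))
  ~> succ ((\(ρ : Nat). ρ) zero)
  ~> succ zero
type:
  Nat


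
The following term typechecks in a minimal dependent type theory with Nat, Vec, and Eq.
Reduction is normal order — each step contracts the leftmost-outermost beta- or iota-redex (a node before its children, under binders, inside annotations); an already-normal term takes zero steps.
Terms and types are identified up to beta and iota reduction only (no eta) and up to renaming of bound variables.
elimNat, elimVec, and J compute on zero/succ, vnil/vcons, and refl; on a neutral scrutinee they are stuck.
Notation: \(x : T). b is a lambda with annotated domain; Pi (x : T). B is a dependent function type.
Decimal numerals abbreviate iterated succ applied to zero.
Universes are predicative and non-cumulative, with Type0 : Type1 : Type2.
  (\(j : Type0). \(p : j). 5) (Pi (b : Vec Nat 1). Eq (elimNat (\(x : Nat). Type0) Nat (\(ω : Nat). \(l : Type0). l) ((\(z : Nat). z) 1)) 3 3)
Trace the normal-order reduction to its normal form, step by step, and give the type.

reduction (normal order):
  (\(j : Type0). \(p : j). 5) (Pi (b : Vec Nat 1). Eq (elimNat (\(x : Nat). Type0) Nat (\(ω : Nat). \(l : Type0). l) ((\(z : Nat). z) 1)) 3 3)
  ~> \(j : Pi (p : Vec Nat 1). Eq (elimNat (\(b : Nat). Type0) Nat (\(x : Nat). \(ω : Type0). ω) ((\(l : Nat). l) 1)) 3 3). 5
  ~> \(j : Pi (p : Vec Nat 1). Eq (elimNat (\(b : Nat). Type0) Nat (\(x : Nat). \(ω : Type0). ω) 1) 3 3). 5
  ~> \(j : Pi (p : Vec Nat 1). Eq ((\(b : Nat). \(x : Type0). x) 0 (elimNat (\(ω : Nat). Type0) Nat (\(l : Nat). \(z : Type0). z) 0)) 3 3). 5
  ~> \(j : Pi (p : Vec Nat 1). Eq ((\(b : Type0). b) (elimNat (\(x : Nat). Type0) Nat (\(ω : Nat). \(l : Type0). l) 0)) 3 3). 5
  ~> \(j : Pi (p : Vec Nat 1). Eq (elimNat (\(b : Nat). Type0) Nat (\(x : Nat). \(ω : Type0). ω) 0) 3 3). 5
  ~> \(j : Pi (p : Vec Nat 1). Eq Nat 3 3). 5
the term's type:
  Pi (j : Pi (p : Vec Nat 1). Eq Nat 3 3). Nat


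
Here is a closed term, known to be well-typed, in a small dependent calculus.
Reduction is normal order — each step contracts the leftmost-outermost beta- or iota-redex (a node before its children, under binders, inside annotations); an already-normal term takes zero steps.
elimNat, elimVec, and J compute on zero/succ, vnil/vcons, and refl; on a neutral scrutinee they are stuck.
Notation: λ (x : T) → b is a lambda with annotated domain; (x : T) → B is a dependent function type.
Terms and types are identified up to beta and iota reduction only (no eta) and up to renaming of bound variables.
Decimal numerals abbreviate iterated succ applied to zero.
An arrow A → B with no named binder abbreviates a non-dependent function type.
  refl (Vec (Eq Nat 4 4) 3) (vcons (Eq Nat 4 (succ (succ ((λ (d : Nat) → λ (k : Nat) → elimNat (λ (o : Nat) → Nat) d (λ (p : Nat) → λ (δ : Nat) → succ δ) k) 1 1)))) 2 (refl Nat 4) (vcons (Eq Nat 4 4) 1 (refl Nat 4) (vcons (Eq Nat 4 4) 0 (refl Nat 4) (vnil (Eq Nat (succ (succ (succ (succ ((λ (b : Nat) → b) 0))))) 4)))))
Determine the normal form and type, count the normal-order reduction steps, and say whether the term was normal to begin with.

normal form:
  refl (Vec (Eq Nat 4 4) 3) (vcons (Eq Nat 4 4) 2 (refl Nat 4) (vcons (Eq Nat 4 4) 1 (refl Nat 4) (vcons (Eq Nat 4 4) 0 (refl Nat 4) (vnil (Eq Nat 4 4)))))
inferred type:
  Eq (Vec (Eq Nat 4 4) 3) (vcons (Eq Nat 4 4) 2 (refl Nat 4) (vcons (Eq Nat 4 4) 1 (refl Nat 4) (vcons (Eq Nat 4 4) 0 (refl Nat 4) (vnil (Eq Nat 4 4))))) (vcons (Eq Nat 4 4) 2 (refl Nat 4) (vcons (Eq Nat 4 4) 1 (refl Nat 4) (vcons (Eq Nat 4 4) 0 (refl Nat 4) (vnil (Eq Nat 4 4)))))
reduction steps (normal order): 7
already normal: no
first contracted redex: a beta-redex


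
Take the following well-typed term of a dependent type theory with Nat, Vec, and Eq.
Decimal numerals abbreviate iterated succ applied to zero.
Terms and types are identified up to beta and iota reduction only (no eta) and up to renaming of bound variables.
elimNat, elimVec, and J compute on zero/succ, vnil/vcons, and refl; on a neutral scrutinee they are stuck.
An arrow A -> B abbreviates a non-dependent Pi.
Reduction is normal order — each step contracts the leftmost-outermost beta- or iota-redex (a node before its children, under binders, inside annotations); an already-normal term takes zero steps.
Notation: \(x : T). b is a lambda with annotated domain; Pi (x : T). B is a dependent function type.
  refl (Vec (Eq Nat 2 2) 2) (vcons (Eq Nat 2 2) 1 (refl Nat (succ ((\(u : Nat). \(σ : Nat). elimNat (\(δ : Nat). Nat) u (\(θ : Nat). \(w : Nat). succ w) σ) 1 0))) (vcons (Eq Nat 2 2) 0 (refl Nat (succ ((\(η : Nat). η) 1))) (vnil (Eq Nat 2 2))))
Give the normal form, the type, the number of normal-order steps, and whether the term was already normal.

normal form:
  refl (Vec (Eq Nat 2 2) 2) (vcons (Eq Nat 2 2) 1 (refl Nat 2) (vcons (Eq Nat 2 2) 0 (refl Nat 2) (vnil (Eq Nat 2 2))))
the term's type:
  Eq (Vec (Eq Nat 2 2) 2) (vcons (Eq Nat 2 2) 1 (refl Nat 2) (vcons (Eq Nat 2 2) 0 (refl Nat 2) (vnil (Eq Nat 2 2)))) (vcons (Eq Nat 2 2) 1 (refl Nat 2) (vcons (Eq Nat 2 2) 0 (refl Nat 2) (vnil (Eq Nat 2 2))))
normal-order step count: 4
term was already normal: no
first redex: a beta-redex


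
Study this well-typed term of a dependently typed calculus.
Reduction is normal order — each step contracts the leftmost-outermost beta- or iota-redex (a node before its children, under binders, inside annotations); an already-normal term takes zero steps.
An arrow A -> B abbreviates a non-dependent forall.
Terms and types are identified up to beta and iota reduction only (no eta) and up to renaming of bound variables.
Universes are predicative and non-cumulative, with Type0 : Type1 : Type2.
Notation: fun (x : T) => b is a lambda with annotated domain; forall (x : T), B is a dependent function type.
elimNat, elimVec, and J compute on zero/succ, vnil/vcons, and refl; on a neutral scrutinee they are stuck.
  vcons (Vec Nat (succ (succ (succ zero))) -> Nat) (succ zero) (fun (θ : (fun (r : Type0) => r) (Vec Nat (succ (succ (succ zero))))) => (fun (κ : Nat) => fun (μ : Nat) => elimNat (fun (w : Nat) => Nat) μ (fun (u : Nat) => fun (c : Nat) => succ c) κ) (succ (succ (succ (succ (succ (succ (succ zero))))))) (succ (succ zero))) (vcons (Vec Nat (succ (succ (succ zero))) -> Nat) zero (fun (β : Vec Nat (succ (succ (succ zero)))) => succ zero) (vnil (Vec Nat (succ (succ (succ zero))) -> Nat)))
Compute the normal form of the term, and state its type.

reduced normal form:
  vcons (Vec Nat (succ (succ (succ zero))) -> Nat) (succ zero) (fun (θ : Vec Nat (succ (succ (succ zero)))) => succ (succ (succ (succ (succ (succ (succ (succ (succ zero))))))))) (vcons (Vec Nat (succ (succ (succ zero))) -> Nat) zero (fun (r : Vec Nat (succ (succ (succ zero)))) => succ zero) (vnil (Vec Nat (succ (succ (succ zero))) -> Nat)))
the term's type:
  Vec (Vec Nat (succ (succ (succ zero))) -> Nat) (succ (succ zero))
observation: the first redex contracted is a beta-redex; the normal form is reached in 25 normal-order steps.


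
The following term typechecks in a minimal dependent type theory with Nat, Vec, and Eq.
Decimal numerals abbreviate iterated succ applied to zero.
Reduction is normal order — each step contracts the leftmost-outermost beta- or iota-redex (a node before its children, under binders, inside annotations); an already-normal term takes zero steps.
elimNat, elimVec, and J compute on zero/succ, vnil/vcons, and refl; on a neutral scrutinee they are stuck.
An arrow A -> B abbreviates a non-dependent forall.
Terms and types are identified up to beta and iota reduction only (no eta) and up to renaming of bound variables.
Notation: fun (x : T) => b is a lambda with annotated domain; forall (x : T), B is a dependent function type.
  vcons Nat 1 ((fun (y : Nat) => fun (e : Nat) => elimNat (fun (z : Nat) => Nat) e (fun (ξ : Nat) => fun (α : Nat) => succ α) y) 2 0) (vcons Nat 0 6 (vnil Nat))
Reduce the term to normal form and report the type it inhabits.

reduced normal form:
  vcons Nat 1 2 (vcons Nat 0 6 (vnil Nat))
type:
  Vec Nat 2


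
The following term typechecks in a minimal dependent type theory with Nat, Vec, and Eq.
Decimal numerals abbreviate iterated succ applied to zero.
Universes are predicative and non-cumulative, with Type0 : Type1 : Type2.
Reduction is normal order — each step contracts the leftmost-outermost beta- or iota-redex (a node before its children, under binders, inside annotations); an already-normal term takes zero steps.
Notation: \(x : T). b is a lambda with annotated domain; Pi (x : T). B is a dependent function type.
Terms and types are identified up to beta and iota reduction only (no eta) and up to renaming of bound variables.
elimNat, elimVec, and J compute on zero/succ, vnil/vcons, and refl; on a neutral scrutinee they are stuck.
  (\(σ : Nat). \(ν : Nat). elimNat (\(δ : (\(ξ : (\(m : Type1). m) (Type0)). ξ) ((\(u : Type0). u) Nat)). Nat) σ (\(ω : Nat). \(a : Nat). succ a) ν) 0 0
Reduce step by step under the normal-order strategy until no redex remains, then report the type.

reduction (normal order):
  (\(σ : Nat). \(ν : Nat). elimNat (\(δ : (\(ξ : (\(m : Type1). m) (Type0)). ξ) ((\(u : Type0). u) Nat)). Nat) σ (\(ω : Nat). \(a : Nat). succ a) ν) 0 0
  ~> (\(σ : Nat). elimNat (\(ν : (\(δ : (\(ξ : Type1). ξ) (Type0)). δ) ((\(m : Type0). m) Nat)). Nat) 0 (\(u : Nat). \(ω : Nat). succ ω) σ) 0
  ~> elimNat (\(σ : (\(ν : (\(δ : Type1). δ) (Type0)). ν) ((\(ξ : Type0). ξ) Nat)). Nat) 0 (\(m : Nat). \(u : Nat). succ u) 0
  ~> 0
inferred type:
  Nat


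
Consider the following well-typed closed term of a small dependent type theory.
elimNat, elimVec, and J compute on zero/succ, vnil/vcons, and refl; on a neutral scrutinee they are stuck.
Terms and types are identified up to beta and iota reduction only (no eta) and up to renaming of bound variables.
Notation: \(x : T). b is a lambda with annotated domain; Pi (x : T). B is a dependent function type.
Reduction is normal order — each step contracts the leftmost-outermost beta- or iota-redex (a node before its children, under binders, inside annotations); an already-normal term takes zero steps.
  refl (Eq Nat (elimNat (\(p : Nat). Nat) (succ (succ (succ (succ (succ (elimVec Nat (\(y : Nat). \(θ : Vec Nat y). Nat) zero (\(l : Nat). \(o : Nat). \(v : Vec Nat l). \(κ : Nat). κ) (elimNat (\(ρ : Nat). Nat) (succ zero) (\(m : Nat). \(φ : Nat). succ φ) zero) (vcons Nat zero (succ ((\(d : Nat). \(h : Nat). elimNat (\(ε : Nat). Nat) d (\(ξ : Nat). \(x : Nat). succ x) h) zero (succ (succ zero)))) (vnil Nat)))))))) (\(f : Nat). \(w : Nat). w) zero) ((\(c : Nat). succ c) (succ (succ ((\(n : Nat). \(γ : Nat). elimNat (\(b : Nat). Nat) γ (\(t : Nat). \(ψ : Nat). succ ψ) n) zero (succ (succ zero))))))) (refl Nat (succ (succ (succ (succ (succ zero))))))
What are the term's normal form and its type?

normal form:
  refl (Eq Nat (succ (succ (succ (succ (succ zero))))) (succ (succ (succ (succ (succ zero)))))) (refl Nat (succ (succ (succ (succ (succ zero))))))
the term's type:
  Eq (Eq Nat (succ (succ (succ (succ (succ zero))))) (succ (succ (succ (succ (succ zero)))))) (refl Nat (succ (succ (succ (succ (succ zero)))))) (refl Nat (succ (succ (succ (succ (succ zero))))))


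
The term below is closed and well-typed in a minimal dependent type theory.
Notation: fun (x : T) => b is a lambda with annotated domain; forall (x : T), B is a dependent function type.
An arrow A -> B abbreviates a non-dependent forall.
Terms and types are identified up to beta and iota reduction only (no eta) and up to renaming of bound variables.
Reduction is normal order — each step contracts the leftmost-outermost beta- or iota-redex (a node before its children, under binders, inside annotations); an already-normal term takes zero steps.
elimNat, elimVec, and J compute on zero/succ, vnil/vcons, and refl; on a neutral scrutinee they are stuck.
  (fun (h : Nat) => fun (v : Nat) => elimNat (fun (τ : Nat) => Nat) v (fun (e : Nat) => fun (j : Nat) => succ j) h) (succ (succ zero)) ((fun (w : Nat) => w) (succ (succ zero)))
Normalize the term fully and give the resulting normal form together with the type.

reduced normal form:
  succ (succ (succ (succ zero)))
type:
  Nat


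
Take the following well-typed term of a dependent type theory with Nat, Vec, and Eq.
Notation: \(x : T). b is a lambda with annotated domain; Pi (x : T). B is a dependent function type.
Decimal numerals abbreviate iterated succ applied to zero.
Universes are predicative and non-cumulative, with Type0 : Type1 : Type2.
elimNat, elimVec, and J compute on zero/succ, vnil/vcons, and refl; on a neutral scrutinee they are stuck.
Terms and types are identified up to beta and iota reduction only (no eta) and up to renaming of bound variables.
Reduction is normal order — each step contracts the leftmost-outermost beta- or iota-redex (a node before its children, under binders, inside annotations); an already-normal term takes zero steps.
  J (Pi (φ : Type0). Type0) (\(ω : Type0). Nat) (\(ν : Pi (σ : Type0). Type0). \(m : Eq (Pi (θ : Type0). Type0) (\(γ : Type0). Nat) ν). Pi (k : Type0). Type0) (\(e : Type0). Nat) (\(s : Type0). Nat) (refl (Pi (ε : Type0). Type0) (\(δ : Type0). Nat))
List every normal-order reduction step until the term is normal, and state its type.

normal-order reduction sequence:
  J (Pi (φ : Type0). Type0) (\(ω : Type0). Nat) (\(ν : Pi (σ : Type0). Type0). \(m : Eq (Pi (θ : Type0). Type0) (\(γ : Type0). Nat) ν). Pi (k : Type0). Type0) (\(e : Type0). Nat) (\(s : Type0). Nat) (refl (Pi (ε : Type0). Type0) (\(δ : Type0). Nat))
  ~> \(φ : Type0). Nat
the term's type:
  Pi (φ : Type0). Type0


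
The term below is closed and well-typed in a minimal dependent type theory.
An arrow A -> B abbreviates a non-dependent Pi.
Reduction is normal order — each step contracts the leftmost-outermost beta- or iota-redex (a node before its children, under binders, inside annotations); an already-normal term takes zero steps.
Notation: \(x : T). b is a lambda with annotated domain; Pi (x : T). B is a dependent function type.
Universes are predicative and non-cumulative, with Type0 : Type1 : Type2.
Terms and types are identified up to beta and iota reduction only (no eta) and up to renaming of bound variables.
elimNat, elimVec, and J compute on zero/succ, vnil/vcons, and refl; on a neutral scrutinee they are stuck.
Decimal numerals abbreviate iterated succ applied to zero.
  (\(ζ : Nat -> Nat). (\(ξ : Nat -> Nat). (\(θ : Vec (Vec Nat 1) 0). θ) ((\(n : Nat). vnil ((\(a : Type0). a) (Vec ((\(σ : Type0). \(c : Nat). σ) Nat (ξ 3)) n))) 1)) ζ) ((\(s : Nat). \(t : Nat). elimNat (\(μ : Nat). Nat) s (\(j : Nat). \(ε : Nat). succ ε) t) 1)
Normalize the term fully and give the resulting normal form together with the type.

reduced normal form:
  vnil (Vec Nat 1)
the term's type:
  Vec (Vec Nat 1) 0


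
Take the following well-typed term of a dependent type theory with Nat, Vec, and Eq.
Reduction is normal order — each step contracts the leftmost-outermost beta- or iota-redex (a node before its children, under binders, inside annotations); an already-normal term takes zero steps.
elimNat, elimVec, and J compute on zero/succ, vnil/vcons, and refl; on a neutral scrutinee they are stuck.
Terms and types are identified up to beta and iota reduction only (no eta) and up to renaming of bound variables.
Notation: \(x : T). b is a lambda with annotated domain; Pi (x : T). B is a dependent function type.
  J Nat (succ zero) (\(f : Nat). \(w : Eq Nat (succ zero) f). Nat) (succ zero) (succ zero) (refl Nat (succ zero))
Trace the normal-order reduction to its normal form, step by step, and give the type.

normal-order reduction:
  J Nat (succ zero) (\(f : Nat). \(w : Eq Nat (succ zero) f). Nat) (succ zero) (succ zero) (refl Nat (succ zero))
  ~> succ zero
inferred type:
  Nat


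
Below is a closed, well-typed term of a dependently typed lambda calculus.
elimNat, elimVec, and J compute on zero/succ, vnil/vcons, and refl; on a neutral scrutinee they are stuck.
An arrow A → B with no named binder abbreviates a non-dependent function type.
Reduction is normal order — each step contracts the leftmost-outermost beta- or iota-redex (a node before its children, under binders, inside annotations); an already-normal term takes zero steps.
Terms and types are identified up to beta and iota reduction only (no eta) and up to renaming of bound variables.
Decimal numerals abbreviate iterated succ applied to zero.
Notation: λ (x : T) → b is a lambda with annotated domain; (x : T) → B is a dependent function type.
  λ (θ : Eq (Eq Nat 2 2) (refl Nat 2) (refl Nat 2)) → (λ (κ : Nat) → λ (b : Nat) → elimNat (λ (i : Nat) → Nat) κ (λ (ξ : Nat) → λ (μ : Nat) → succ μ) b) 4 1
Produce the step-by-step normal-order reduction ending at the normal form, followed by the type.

reduction (normal order):
  λ (θ : Eq (Eq Nat 2 2) (refl Nat 2) (refl Nat 2)) → (λ (κ : Nat) → λ (b : Nat) → elimNat (λ (i : Nat) → Nat) κ (λ (ξ : Nat) → λ (μ : Nat) → succ μ) b) 4 1
  ~> λ (θ : Eq (Eq Nat 2 2) (refl Nat 2) (refl Nat 2)) → (λ (κ : Nat) → elimNat (λ (b : Nat) → Nat) 4 (λ (i : Nat) → λ (ξ : Nat) → succ ξ) κ) 1
  ~> λ (θ : Eq (Eq Nat 2 2) (refl Nat 2) (refl Nat 2)) → elimNat (λ (κ : Nat) → Nat) 4 (λ (b : Nat) → λ (i : Nat) → succ i) 1
  ~> λ (θ : Eq (Eq Nat 2 2) (refl Nat 2) (refl Nat 2)) → (λ (κ : Nat) → λ (b : Nat) → succ b) 0 (elimNat (λ (i : Nat) → Nat) 4 (λ (ξ : Nat) → λ (μ : Nat) → succ μ) 0)
  ~> λ (θ : Eq (Eq Nat 2 2) (refl Nat 2) (refl Nat 2)) → (λ (κ : Nat) → succ κ) (elimNat (λ (b : Nat) → Nat) 4 (λ (i : Nat) → λ (ξ : Nat) → succ ξ) 0)
  ~> λ (θ : Eq (Eq Nat 2 2) (refl Nat 2) (refl Nat 2)) → succ (elimNat (λ (κ : Nat) → Nat) 4 (λ (b : Nat) → λ (i : Nat) → succ i) 0)
  ~> λ (θ : Eq (Eq Nat 2 2) (refl Nat 2) (refl Nat 2)) → 5
the term's type:
  Eq (Eq Nat 2 2) (refl Nat 2) (refl Nat 2) → Nat


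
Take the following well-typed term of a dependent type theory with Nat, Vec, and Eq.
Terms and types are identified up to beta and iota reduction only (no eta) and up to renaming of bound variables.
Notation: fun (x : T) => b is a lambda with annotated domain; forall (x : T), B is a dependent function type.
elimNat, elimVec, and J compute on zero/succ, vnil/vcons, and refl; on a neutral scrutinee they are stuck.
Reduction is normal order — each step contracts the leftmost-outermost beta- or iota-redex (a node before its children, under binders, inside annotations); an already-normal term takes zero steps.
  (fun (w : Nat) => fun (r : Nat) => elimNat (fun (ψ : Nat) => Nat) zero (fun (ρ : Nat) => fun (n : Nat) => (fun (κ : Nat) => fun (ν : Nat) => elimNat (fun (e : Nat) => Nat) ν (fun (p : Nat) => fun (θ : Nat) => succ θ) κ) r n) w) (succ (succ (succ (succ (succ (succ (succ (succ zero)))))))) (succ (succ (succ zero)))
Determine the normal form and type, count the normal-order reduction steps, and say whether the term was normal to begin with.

normal form:
  succ (succ (succ (succ (succ (succ (succ (succ (succ (succ (succ (succ (succ (succ (succ (succ (succ (succ (succ (succ (succ (succ (succ (succ zero)))))))))))))))))))))))
type:
  Nat
steps to reach normal form (normal order): 123
started in normal form: no
first contracted redex: a beta-redex


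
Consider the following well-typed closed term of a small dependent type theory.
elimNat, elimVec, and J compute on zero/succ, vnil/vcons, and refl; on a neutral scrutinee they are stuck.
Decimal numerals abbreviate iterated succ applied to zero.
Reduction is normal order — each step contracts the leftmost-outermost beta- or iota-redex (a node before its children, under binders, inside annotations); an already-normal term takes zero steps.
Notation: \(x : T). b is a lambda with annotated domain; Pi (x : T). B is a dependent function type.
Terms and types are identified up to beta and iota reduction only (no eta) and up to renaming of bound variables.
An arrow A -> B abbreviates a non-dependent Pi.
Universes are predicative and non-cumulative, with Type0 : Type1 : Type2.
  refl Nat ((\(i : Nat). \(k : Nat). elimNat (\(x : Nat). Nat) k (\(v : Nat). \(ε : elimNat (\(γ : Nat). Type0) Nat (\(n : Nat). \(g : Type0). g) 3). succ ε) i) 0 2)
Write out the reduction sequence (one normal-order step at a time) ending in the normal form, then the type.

normal-order reduction sequence:
  refl Nat ((\(i : Nat). \(k : Nat). elimNat (\(x : Nat). Nat) k (\(v : Nat). \(ε : elimNat (\(γ : Nat). Type0) Nat (\(n : Nat). \(g : Type0). g) 3). succ ε) i) 0 2)
  ~> refl Nat ((\(i : Nat). elimNat (\(k : Nat). Nat) i (\(x : Nat). \(v : elimNat (\(ε : Nat). Type0) Nat (\(γ : Nat). \(n : Type0). n) 3). succ v) 0) 2)
  ~> refl Nat (elimNat (\(i : Nat). Nat) 2 (\(k : Nat). \(x : elimNat (\(v : Nat). Type0) Nat (\(ε : Nat). \(γ : Type0). γ) 3). succ x) 0)
  ~> refl Nat 2
the term's type:
  Eq Nat 2 2


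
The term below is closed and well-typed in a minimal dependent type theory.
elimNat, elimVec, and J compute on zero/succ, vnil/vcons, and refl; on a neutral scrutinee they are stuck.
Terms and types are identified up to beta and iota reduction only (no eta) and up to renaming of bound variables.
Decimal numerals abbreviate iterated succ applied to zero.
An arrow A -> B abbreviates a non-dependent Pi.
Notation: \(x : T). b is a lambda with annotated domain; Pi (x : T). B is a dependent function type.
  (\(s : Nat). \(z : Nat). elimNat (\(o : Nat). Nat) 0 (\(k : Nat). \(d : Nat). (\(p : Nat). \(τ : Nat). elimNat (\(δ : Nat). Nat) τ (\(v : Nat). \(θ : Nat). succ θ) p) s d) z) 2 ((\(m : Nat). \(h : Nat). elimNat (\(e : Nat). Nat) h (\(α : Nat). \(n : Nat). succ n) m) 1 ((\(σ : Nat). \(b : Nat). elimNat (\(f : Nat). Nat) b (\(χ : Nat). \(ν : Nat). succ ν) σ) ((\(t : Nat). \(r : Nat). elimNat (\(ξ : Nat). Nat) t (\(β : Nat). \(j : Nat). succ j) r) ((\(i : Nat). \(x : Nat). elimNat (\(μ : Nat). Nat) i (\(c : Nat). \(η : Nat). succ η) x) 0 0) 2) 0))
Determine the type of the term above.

the term's type:
  Nat


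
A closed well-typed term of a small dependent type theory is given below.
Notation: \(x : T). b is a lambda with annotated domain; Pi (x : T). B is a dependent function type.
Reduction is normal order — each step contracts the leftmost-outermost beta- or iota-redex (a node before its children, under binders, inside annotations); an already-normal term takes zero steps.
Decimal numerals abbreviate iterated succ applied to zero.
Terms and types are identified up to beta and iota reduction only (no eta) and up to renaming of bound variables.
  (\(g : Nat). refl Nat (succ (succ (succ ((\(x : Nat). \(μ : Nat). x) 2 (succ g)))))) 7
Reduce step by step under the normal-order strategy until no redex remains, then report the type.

normal-order reduction:
  (\(g : Nat). refl Nat (succ (succ (succ ((\(x : Nat). \(μ : Nat). x) 2 (succ g)))))) 7
  ~> refl Nat (succ (succ (succ ((\(g : Nat). \(x : Nat). g) 2 8))))
  ~> refl Nat (succ (succ (succ ((\(g : Nat). 2) 8))))
  ~> refl Nat 5
type:
  Eq Nat 5 5


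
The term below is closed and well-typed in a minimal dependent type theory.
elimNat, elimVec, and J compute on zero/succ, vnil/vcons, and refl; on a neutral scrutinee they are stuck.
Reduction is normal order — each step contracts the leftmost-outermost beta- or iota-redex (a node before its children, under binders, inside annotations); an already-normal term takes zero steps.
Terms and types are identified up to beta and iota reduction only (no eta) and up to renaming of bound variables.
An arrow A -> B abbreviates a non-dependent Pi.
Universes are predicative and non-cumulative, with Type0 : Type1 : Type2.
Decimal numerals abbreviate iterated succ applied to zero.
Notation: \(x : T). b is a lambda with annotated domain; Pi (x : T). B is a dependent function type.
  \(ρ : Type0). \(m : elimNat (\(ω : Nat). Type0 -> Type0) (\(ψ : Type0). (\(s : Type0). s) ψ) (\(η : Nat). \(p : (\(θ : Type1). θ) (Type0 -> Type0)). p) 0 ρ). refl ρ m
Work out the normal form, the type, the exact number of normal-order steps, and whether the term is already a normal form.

resulting normal form:
  \(ρ : Type0). \(m : ρ). refl ρ m
type:
  Pi (ρ : Type0). Pi (m : ρ). Eq ρ m m
normal-order step count: 3
already normal: no
first redex: an elimNat iota-redex


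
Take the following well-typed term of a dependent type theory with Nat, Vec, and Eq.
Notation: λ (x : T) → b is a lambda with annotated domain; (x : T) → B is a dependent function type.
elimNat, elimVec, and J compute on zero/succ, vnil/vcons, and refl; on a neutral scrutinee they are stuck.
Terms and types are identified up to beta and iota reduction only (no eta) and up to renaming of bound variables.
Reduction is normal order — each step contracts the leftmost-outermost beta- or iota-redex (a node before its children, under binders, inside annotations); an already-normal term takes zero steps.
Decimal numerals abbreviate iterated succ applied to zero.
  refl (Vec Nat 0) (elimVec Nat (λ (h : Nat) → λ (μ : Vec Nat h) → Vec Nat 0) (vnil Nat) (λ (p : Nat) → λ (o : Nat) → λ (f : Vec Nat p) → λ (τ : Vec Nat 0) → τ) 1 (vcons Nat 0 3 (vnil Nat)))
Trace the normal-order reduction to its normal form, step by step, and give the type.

normal-order reduction:
  refl (Vec Nat 0) (elimVec Nat (λ (h : Nat) → λ (μ : Vec Nat h) → Vec Nat 0) (vnil Nat) (λ (p : Nat) → λ (o : Nat) → λ (f : Vec Nat p) → λ (τ : Vec Nat 0) → τ) 1 (vcons Nat 0 3 (vnil Nat)))
  ~> refl (Vec Nat 0) ((λ (h : Nat) → λ (μ : Nat) → λ (p : Vec Nat h) → λ (o : Vec Nat 0) → o) 0 3 (vnil Nat) (elimVec Nat (λ (f : Nat) → λ (τ : Vec Nat f) → Vec Nat 0) (vnil Nat) (λ (ψ : Nat) → λ (x : Nat) → λ (c : Vec Nat ψ) → λ (ξ : Vec Nat 0) → ξ) 0 (vnil Nat)))
  ~> refl (Vec Nat 0) ((λ (h : Nat) → λ (μ : Vec Nat 0) → λ (p : Vec Nat 0) → p) 3 (vnil Nat) (elimVec Nat (λ (o : Nat) → λ (f : Vec Nat o) → Vec Nat 0) (vnil Nat) (λ (τ : Nat) → λ (ψ : Nat) → λ (x : Vec Nat τ) → λ (c : Vec Nat 0) → c) 0 (vnil Nat)))
  ~> refl (Vec Nat 0) ((λ (h : Vec Nat 0) → λ (μ : Vec Nat 0) → μ) (vnil Nat) (elimVec Nat (λ (p : Nat) → λ (o : Vec Nat p) → Vec Nat 0) (vnil Nat) (λ (f : Nat) → λ (τ : Nat) → λ (ψ : Vec Nat f) → λ (x : Vec Nat 0) → x) 0 (vnil Nat)))
  ~> refl (Vec Nat 0) ((λ (h : Vec Nat 0) → h) (elimVec Nat (λ (μ : Nat) → λ (p : Vec Nat μ) → Vec Nat 0) (vnil Nat) (λ (o : Nat) → λ (f : Nat) → λ (τ : Vec Nat o) → λ (ψ : Vec Nat 0) → ψ) 0 (vnil Nat)))
  ~> refl (Vec Nat 0) (elimVec Nat (λ (h : Nat) → λ (μ : Vec Nat h) → Vec Nat 0) (vnil Nat) (λ (p : Nat) → λ (o : Nat) → λ (f : Vec Nat p) → λ (τ : Vec Nat 0) → τ) 0 (vnil Nat))
  ~> refl (Vec Nat 0) (vnil Nat)
type:
  Eq (Vec Nat 0) (vnil Nat) (vnil Nat)


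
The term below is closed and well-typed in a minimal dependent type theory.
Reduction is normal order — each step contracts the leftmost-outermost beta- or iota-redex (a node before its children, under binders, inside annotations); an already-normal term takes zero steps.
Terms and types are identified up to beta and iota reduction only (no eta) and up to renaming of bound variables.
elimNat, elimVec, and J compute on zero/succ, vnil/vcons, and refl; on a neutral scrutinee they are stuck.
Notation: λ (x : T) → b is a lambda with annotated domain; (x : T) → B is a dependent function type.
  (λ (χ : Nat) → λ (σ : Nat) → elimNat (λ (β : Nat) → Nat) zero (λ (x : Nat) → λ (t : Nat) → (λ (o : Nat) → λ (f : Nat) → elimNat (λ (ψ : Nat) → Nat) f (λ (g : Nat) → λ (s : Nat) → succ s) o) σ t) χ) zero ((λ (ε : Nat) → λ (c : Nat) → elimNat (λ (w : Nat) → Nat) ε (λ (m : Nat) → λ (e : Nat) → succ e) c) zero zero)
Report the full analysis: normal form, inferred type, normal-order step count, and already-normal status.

normal form:
  zero
type:
  Nat
normal-order step count: 3
already normal: no
first contracted redex: a beta-redex


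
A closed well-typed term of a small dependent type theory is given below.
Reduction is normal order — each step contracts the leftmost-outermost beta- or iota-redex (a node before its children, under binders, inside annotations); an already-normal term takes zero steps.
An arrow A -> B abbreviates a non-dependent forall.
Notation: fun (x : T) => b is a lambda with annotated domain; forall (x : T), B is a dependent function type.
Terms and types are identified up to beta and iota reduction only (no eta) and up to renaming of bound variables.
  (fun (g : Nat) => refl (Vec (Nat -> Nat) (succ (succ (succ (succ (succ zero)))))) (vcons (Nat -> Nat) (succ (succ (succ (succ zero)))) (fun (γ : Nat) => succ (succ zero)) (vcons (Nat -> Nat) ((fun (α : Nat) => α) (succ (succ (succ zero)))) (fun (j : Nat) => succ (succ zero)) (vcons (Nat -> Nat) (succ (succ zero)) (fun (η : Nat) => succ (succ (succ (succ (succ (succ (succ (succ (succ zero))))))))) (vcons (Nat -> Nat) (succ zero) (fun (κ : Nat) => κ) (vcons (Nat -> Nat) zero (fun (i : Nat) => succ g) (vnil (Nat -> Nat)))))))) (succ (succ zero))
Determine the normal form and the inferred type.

reduced normal form:
  refl (Vec (Nat -> Nat) (succ (succ (succ (succ (succ zero)))))) (vcons (Nat -> Nat) (succ (succ (succ (succ zero)))) (fun (g : Nat) => succ (succ zero)) (vcons (Nat -> Nat) (succ (succ (succ zero))) (fun (γ : Nat) => succ (succ zero)) (vcons (Nat -> Nat) (succ (succ zero)) (fun (α : Nat) => succ (succ (succ (succ (succ (succ (succ (succ (succ zero))))))))) (vcons (Nat -> Nat) (succ zero) (fun (j : Nat) => j) (vcons (Nat -> Nat) zero (fun (η : Nat) => succ (succ (succ zero))) (vnil (Nat -> Nat)))))))
type:
  Eq (Vec (Nat -> Nat) (succ (succ (succ (succ (succ zero)))))) (vcons (Nat -> Nat) (succ (succ (succ (succ zero)))) (fun (g : Nat) => succ (succ zero)) (vcons (Nat -> Nat) (succ (succ (succ zero))) (fun (γ : Nat) => succ (succ zero)) (vcons (Nat -> Nat) (succ (succ zero)) (fun (α : Nat) => succ (succ (succ (succ (succ (succ (succ (succ (succ zero))))))))) (vcons (Nat -> Nat) (succ zero) (fun (j : Nat) => j) (vcons (Nat -> Nat) zero (fun (η : Nat) => succ (succ (succ zero))) (vnil (Nat -> Nat))))))) (vcons (Nat -> Nat) (succ (succ (succ (succ zero)))) (fun (κ : Nat) => succ (succ zero)) (vcons (Nat -> Nat) (succ (succ (succ zero))) (fun (i : Nat) => succ (succ zero)) (vcons (Nat -> Nat) (succ (succ zero)) (fun (z : Nat) => succ (succ (succ (succ (succ (succ (succ (succ (succ zero))))))))) (vcons (Nat -> Nat) (succ zero) (fun (ρ : Nat) => ρ) (vcons (Nat -> Nat) zero (fun (u : Nat) => succ (succ (succ zero))) (vnil (Nat -> Nat)))))))
observation: the leftmost-outermost redex is a beta-redex, and normalization takes 2 steps.


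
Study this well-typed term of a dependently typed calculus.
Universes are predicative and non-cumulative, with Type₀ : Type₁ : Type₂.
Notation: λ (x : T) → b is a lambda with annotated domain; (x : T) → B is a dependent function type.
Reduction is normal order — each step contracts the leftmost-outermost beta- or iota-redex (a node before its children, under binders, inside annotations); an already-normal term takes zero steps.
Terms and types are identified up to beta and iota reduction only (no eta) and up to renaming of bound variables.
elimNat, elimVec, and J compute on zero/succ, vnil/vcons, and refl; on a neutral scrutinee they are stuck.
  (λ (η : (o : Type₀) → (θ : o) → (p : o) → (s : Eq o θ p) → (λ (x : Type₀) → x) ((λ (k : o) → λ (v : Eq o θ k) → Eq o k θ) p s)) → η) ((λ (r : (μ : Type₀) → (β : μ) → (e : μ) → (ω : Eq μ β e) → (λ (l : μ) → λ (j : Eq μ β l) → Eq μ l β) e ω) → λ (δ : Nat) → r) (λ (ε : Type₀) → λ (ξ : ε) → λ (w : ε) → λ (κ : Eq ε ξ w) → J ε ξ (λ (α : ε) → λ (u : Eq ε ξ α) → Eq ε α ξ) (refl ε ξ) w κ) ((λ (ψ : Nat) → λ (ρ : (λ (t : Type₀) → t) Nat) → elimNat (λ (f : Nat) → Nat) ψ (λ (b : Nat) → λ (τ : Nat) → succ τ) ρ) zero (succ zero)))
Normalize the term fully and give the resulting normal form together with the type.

resulting normal form:
  λ (η : Type₀) → λ (o : η) → λ (θ : η) → λ (p : Eq η o θ) → J η o (λ (s : η) → λ (x : Eq η o s) → Eq η s o) (refl η o) θ p
the term's type:
  (η : Type₀) → (o : η) → (θ : η) → (p : Eq η o θ) → Eq η θ o
observation: contracting a beta-redex first, the term normalizes in 3 steps.


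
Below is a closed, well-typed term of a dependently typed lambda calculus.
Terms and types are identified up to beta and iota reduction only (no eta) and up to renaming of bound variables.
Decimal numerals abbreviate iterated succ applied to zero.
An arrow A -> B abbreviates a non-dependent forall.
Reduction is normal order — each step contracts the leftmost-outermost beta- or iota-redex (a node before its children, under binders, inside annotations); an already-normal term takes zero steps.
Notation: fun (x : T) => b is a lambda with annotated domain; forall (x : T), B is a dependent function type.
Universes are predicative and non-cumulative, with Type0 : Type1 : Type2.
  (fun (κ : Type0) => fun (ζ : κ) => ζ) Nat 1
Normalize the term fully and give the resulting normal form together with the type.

resulting normal form:
  1
inferred type:
  Nat


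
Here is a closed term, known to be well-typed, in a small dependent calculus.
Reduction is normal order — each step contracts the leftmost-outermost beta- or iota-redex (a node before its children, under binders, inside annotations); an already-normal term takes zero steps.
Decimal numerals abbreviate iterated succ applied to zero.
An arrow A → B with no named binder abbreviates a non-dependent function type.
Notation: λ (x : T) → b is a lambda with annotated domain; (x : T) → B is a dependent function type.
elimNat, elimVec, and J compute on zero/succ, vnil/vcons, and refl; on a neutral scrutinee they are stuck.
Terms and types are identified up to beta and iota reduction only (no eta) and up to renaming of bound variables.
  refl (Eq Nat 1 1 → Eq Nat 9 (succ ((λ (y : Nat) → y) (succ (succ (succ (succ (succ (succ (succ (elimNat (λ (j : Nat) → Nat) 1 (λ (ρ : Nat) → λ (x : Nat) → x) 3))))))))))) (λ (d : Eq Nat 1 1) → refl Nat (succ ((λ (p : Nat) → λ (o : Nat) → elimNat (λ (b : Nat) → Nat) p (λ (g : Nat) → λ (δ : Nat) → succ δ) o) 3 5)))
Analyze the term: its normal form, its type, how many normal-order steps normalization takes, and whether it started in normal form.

reduced normal form:
  refl (Eq Nat 1 1 → Eq Nat 9 9) (λ (y : Eq Nat 1 1) → refl Nat 9)
the term's type:
  Eq (Eq Nat 1 1 → Eq Nat 9 9) (λ (y : Eq Nat 1 1) → refl Nat 9) (λ (j : Eq Nat 1 1) → refl Nat 9)
steps to reach normal form (normal order): 29
started in normal form: no
first redex: a beta-redex
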